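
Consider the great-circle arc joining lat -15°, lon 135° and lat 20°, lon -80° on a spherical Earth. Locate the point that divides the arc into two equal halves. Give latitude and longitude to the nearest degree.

Convert each endpoint to a unit vector on the sphere (x = cos φ cos λ, y = cos φ sin λ, z = sin φ).
The central angle between the endpoints is δ = arccos(p₁·p₂) ≈ 2.554 rad (146.3°).
Interpolate at f = 1/2 with slerp weights a = sin((1−f)δ)/sin δ ≈ 1.725, b = sin(fδ)/sin δ ≈ 1.725.
p = a·p₁ + b·p₂ ≈ (-0.897, -0.418, 0.144); φ = arcsin(p_z) ≈ 8.25°, λ = atan2(p_y, p_x) ≈ -155.00°.

≈ lat 8°, lon -155°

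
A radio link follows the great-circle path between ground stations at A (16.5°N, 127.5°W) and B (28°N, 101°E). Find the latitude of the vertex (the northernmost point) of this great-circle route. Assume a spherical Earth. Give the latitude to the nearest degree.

The great circle lies in the plane with unit normal n̂ = (p₁ × p₂)/|p₁ × p₂|.
Here n̂_z ≈ -0.701; the vertex latitude is φ_max = arccos|n̂_z| ≈ 45.5°.

≈ 45°N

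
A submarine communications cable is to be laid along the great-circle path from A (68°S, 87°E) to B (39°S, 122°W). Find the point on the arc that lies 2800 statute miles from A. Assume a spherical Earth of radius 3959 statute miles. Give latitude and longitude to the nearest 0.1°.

From cos δ = sin φ₁ sin φ₂ + cos φ₁ cos φ₂ cos Δλ, the central angle is δ ≈ 1.236 rad (70.8°). The total great-circle distance is δ·R ≈ 1.236 × 3959 ≈ 4892 mi, so the target fraction is f = 2800/4892 ≈ 0.572.
Interpolate at f ≈ 0.572 with slerp weights a = sin((1−f)δ)/sin δ ≈ 0.534, b = sin(fδ)/sin δ ≈ 0.688.
p = a·p₁ + b·p₂ ≈ (-0.273, -0.254, -0.928); φ = arcsin(p_z) ≈ -68.12°, λ = atan2(p_y, p_x) ≈ -137.08°.

≈ (68.1°S, 137.1°W)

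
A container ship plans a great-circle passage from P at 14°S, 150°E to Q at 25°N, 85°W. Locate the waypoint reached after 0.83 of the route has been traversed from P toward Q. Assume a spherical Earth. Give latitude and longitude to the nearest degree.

≈ 24°N, 109°W

Convert each endpoint to a unit vector on the sphere (x = cos φ cos λ, y = cos φ sin λ, z = sin φ).
The central angle between the endpoints is δ = arccos(p₁·p₂) ≈ 2.223 rad (127.3°).
Interpolate at f = 0.83 with slerp weights a = sin((1−f)δ)/sin δ ≈ 0.464, b = sin(fδ)/sin δ ≈ 1.211.
p = a·p₁ + b·p₂ ≈ (-0.294, -0.868, 0.400); φ = arcsin(p_z) ≈ 23.55°, λ = atan2(p_y, p_x) ≈ -108.73°.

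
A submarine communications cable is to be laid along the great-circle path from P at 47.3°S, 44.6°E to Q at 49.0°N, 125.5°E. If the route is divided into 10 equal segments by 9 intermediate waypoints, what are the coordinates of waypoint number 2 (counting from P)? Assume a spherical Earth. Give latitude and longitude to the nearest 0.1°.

≈ 29.2°S, 64.6°E

Write both endpoints as unit vectors p₁, p₂ with components (cos φ cos λ, cos φ sin λ, sin φ).
The central angle between the endpoints is δ = arccos(p₁·p₂) ≈ 2.076 rad (119.0°).
Interpolate at f = 2/10 with slerp weights a = sin((1−f)δ)/sin δ ≈ 1.138, b = sin(fδ)/sin δ ≈ 0.461.
p = a·p₁ + b·p₂ ≈ (0.374, 0.788, -0.489); φ = arcsin(p_z) ≈ -29.25°, λ = atan2(p_y, p_x) ≈ 64.62°.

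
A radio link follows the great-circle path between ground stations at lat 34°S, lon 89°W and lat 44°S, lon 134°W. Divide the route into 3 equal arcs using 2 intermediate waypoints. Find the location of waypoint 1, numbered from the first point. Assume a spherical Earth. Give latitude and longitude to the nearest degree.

≈ lat 39°S, lon 102°W

Convert each endpoint to a unit vector on the sphere (x = cos φ cos λ, y = cos φ sin λ, z = sin φ).
The central angle between the endpoints is δ = arccos(p₁·p₂) ≈ 0.626 rad (35.9°).
Interpolate at f = 1/3 with slerp weights a = sin((1−f)δ)/sin δ ≈ 0.692, b = sin(fδ)/sin δ ≈ 0.354.
p = a·p₁ + b·p₂ ≈ (-0.167, -0.756, -0.632); φ = arcsin(p_z) ≈ -39.23°, λ = atan2(p_y, p_x) ≈ -102.43°.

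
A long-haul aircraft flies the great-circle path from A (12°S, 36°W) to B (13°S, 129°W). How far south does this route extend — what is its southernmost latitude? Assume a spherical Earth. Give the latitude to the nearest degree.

The great circle lies in the plane with unit normal n̂ = (p₁ × p₂)/|p₁ × p₂|.
Here n̂_z ≈ -0.952; the vertex latitude is φ_max = arccos|n̂_z| ≈ 17.9°.

≈ 18°S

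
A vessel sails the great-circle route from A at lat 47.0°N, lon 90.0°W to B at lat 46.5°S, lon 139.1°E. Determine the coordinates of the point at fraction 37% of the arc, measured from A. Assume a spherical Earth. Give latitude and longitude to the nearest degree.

From cos δ = sin φ₁ sin φ₂ + cos φ₁ cos φ₂ cos Δλ, the central angle is δ ≈ 2.564 rad (146.9°).
Interpolate at f = 0.37 with slerp weights a = sin((1−f)δ)/sin δ ≈ 1.830, b = sin(fδ)/sin δ ≈ 1.489.
p = a·p₁ + b·p₂ ≈ (-0.775, -0.577, 0.259); φ = arcsin(p_z) ≈ 14.98°, λ = atan2(p_y, p_x) ≈ -143.31°.

≈ lat 15°N, lon 143°W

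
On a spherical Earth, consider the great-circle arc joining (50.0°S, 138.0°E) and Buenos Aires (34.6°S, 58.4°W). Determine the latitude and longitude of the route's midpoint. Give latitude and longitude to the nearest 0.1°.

≈ (78.4°S, 99.7°W)

Write both endpoints as unit vectors p₁, p₂ with components (cos φ cos λ, cos φ sin λ, sin φ).
The central angle between the endpoints is δ = arccos(p₁·p₂) ≈ 1.643 rad (94.2°).
Interpolate at f = 1/2 with slerp weights a = sin((1−f)δ)/sin δ ≈ 0.734, b = sin(fδ)/sin δ ≈ 0.734.
p = a·p₁ + b·p₂ ≈ (-0.034, -0.199, -0.979); φ = arcsin(p_z) ≈ -78.35°, λ = atan2(p_y, p_x) ≈ -99.71°.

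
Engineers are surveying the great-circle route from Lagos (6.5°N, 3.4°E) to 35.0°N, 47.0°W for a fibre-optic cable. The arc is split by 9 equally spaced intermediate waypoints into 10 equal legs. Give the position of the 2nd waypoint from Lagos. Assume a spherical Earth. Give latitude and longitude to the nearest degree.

≈ 13°N, 5°W

Write both endpoints as unit vectors p₁, p₂ with components (cos φ cos λ, cos φ sin λ, sin φ).
The central angle between the endpoints is δ = arccos(p₁·p₂) ≈ 0.947 rad (54.3°).
Interpolate at f = 2/10 with slerp weights a = sin((1−f)δ)/sin δ ≈ 0.847, b = sin(fδ)/sin δ ≈ 0.232.
p = a·p₁ + b·p₂ ≈ (0.969, -0.089, 0.229); φ = arcsin(p_z) ≈ 13.23°, λ = atan2(p_y, p_x) ≈ -5.25°.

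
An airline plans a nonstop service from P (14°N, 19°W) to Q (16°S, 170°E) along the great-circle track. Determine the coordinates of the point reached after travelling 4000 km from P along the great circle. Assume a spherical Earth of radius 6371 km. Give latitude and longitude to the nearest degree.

Convert each endpoint to a unit vector on the sphere (x = cos φ cos λ, y = cos φ sin λ, z = sin φ).
The central angle between the endpoints is δ = arccos(p₁·p₂) ≈ 2.986 rad (171.1°). The total great-circle distance is δ·R ≈ 2.986 × 6371 ≈ 19023 km, so the target fraction is f = 4000/19023 ≈ 0.210.
Interpolate at f ≈ 0.210 with slerp weights a = sin((1−f)δ)/sin δ ≈ 4.552, b = sin(fδ)/sin δ ≈ 3.789.
p = a·p₁ + b·p₂ ≈ (0.590, -0.806, 0.057); φ = arcsin(p_z) ≈ 3.27°, λ = atan2(p_y, p_x) ≈ -53.79°.

≈ (3°N, 54°W)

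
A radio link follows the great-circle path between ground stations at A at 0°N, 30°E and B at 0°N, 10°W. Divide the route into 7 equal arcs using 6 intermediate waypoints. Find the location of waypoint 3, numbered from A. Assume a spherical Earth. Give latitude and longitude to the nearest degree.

The haversine formula gives a central angle δ ≈ 0.698 rad (40.0°) between the endpoints.
Interpolate at f = 3/7 with slerp weights a = sin((1−f)δ)/sin δ ≈ 0.604, b = sin(fδ)/sin δ ≈ 0.459.
p = a·p₁ + b·p₂ ≈ (0.975, 0.223, 0.000); φ = arcsin(p_z) ≈ 0.00°, λ = atan2(p_y, p_x) ≈ 12.86°.

≈ 0°N, 13°E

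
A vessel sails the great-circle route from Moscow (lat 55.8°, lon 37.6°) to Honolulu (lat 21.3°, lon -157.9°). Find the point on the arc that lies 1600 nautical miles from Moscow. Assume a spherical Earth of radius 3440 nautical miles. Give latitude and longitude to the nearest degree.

Convert each endpoint to a unit vector on the sphere (x = cos φ cos λ, y = cos φ sin λ, z = sin φ).
The central angle between the endpoints is δ = arccos(p₁·p₂) ≈ 1.776 rad (101.8°). The total great-circle distance is δ·R ≈ 1.776 × 3440 ≈ 6111 nmi, so the target fraction is f = 1600/6111 ≈ 0.262.
Interpolate at f ≈ 0.262 with slerp weights a = sin((1−f)δ)/sin δ ≈ 0.987, b = sin(fδ)/sin δ ≈ 0.458.
p = a·p₁ + b·p₂ ≈ (0.044, 0.178, 0.983); φ = arcsin(p_z) ≈ 79.43°, λ = atan2(p_y, p_x) ≈ 76.06°.

≈ lat 79°, lon 76°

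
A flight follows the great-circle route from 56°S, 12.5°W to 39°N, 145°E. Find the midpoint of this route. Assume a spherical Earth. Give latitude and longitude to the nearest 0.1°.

From cos δ = sin φ₁ sin φ₂ + cos φ₁ cos φ₂ cos Δλ, the central angle is δ ≈ 2.747 rad (157.4°).
Interpolate at f = 1/2 with slerp weights a = sin((1−f)δ)/sin δ ≈ 2.552, b = sin(fδ)/sin δ ≈ 2.552.
p = a·p₁ + b·p₂ ≈ (-0.231, 0.829, -0.510); φ = arcsin(p_z) ≈ -30.64°, λ = atan2(p_y, p_x) ≈ 105.60°.

≈ 30.6°S, 105.6°E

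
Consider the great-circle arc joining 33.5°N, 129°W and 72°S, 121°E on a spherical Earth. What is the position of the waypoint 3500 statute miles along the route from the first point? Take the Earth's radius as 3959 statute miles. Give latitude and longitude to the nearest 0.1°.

≈ 14.5°S, 146.1°W

Convert each endpoint to a unit vector on the sphere (x = cos φ cos λ, y = cos φ sin λ, z = sin φ).
The central angle between the endpoints is δ = arccos(p₁·p₂) ≈ 2.231 rad (127.8°). The total great-circle distance is δ·R ≈ 2.231 × 3959 ≈ 8831 mi, so the target fraction is f = 3500/8831 ≈ 0.396.
Interpolate at f ≈ 0.396 with slerp weights a = sin((1−f)δ)/sin δ ≈ 1.234, b = sin(fδ)/sin δ ≈ 0.979.
p = a·p₁ + b·p₂ ≈ (-0.803, -0.540, -0.250); φ = arcsin(p_z) ≈ -14.46°, λ = atan2(p_y, p_x) ≈ -146.07°.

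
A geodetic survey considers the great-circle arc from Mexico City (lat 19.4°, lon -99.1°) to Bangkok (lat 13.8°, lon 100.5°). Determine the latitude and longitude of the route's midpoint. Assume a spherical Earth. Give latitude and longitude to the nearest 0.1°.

≈ lat 60.2°, lon 175.9°

Convert each endpoint to a unit vector on the sphere (x = cos φ cos λ, y = cos φ sin λ, z = sin φ).
The central angle between the endpoints is δ = arccos(p₁·p₂) ≈ 2.471 rad (141.6°).
Interpolate at f = 1/2 with slerp weights a = sin((1−f)δ)/sin δ ≈ 1.520, b = sin(fδ)/sin δ ≈ 1.520.
p = a·p₁ + b·p₂ ≈ (-0.496, 0.036, 0.868); φ = arcsin(p_z) ≈ 60.19°, λ = atan2(p_y, p_x) ≈ 175.88°.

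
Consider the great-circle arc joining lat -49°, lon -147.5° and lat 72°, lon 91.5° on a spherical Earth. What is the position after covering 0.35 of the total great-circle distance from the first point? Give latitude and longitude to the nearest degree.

≈ lat -1°, lon -169°

Convert each endpoint to a unit vector on the sphere (x = cos φ cos λ, y = cos φ sin λ, z = sin φ).
The central angle between the endpoints is δ = arccos(p₁·p₂) ≈ 2.536 rad (145.3°).
Interpolate at f = 0.35 with slerp weights a = sin((1−f)δ)/sin δ ≈ 1.752, b = sin(fδ)/sin δ ≈ 1.363.
p = a·p₁ + b·p₂ ≈ (-0.980, -0.197, -0.026); φ = arcsin(p_z) ≈ -1.49°, λ = atan2(p_y, p_x) ≈ -168.66°.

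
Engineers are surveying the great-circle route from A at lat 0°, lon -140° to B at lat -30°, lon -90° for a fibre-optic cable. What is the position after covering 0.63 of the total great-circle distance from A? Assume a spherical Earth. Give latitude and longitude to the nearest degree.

Convert each endpoint to a unit vector on the sphere (x = cos φ cos λ, y = cos φ sin λ, z = sin φ).
The central angle between the endpoints is δ = arccos(p₁·p₂) ≈ 0.980 rad (56.2°).
Interpolate at f = 0.63 with slerp weights a = sin((1−f)δ)/sin δ ≈ 0.427, b = sin(fδ)/sin δ ≈ 0.697.
p = a·p₁ + b·p₂ ≈ (-0.327, -0.878, -0.349); φ = arcsin(p_z) ≈ -20.40°, λ = atan2(p_y, p_x) ≈ -110.43°.

≈ lat -20°, lon -110°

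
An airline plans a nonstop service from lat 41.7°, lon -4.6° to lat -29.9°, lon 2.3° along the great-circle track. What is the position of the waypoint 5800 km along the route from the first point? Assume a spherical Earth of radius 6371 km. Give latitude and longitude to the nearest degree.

≈ lat -10°, lon 0°

Write both endpoints as unit vectors p₁, p₂ with components (cos φ cos λ, cos φ sin λ, sin φ).
The central angle between the endpoints is δ = arccos(p₁·p₂) ≈ 1.255 rad (71.9°). The total great-circle distance is δ·R ≈ 1.255 × 6371 ≈ 7993 km, so the target fraction is f = 5800/7993 ≈ 0.726.
Interpolate at f ≈ 0.726 with slerp weights a = sin((1−f)δ)/sin δ ≈ 0.355, b = sin(fδ)/sin δ ≈ 0.831.
p = a·p₁ + b·p₂ ≈ (0.984, 0.008, -0.178); φ = arcsin(p_z) ≈ -10.25°, λ = atan2(p_y, p_x) ≈ 0.45°.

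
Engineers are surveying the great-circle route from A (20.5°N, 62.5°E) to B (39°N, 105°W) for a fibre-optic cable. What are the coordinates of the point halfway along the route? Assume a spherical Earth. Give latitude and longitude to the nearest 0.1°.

≈ (76.0°N, 19.1°E)

Convert each endpoint to a unit vector on the sphere (x = cos φ cos λ, y = cos φ sin λ, z = sin φ).
The central angle between the endpoints is δ = arccos(p₁·p₂) ≈ 2.083 rad (119.4°).
Interpolate at f = 1/2 with slerp weights a = sin((1−f)δ)/sin δ ≈ 0.990, b = sin(fδ)/sin δ ≈ 0.990.
p = a·p₁ + b·p₂ ≈ (0.229, 0.079, 0.970); φ = arcsin(p_z) ≈ 75.96°, λ = atan2(p_y, p_x) ≈ 19.11°.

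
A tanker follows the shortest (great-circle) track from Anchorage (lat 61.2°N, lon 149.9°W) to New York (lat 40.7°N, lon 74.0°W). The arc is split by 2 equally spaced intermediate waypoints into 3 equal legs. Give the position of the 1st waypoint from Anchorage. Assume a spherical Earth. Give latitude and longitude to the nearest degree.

≈ lat 60°N, lon 116°W

The haversine formula gives a central angle δ ≈ 0.849 rad (48.7°) between the endpoints.
Interpolate at f = 1/3 with slerp weights a = sin((1−f)δ)/sin δ ≈ 0.714, b = sin(fδ)/sin δ ≈ 0.372.
p = a·p₁ + b·p₂ ≈ (-0.220, -0.444, 0.869); φ = arcsin(p_z) ≈ 60.31°, λ = atan2(p_y, p_x) ≈ -116.37°.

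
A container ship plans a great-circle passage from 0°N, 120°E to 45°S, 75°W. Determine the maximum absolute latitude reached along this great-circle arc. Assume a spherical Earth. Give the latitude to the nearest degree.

The great circle lies in the plane with unit normal n̂ = (p₁ × p₂)/|p₁ × p₂|.
Here n̂_z ≈ +0.251; the vertex latitude is φ_max = arccos|n̂_z| ≈ 75.5°.
Check via Clairaut: cos φ_max = |cos φ₁| · sin C = cos(0.0°)·sin(165.5°) ≈ 0.251, again giving ≈ 75.5°.

≈ 75°S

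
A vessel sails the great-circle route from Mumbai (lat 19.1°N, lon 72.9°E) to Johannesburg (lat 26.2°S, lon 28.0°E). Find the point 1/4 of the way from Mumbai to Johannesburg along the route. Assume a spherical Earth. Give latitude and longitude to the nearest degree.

≈ lat 8°N, lon 62°E

Write both endpoints as unit vectors p₁, p₂ with components (cos φ cos λ, cos φ sin λ, sin φ).
The central angle between the endpoints is δ = arccos(p₁·p₂) ≈ 1.097 rad (62.9°).
Interpolate at f = 1/4 with slerp weights a = sin((1−f)δ)/sin δ ≈ 0.824, b = sin(fδ)/sin δ ≈ 0.304.
p = a·p₁ + b·p₂ ≈ (0.470, 0.872, 0.135); φ = arcsin(p_z) ≈ 7.77°, λ = atan2(p_y, p_x) ≈ 61.68°.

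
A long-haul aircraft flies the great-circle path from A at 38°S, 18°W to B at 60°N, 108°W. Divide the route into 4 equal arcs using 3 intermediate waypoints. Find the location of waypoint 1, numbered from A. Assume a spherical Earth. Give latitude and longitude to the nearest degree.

Convert each endpoint to a unit vector on the sphere (x = cos φ cos λ, y = cos φ sin λ, z = sin φ).
The central angle between the endpoints is δ = arccos(p₁·p₂) ≈ 2.133 rad (122.2°).
Interpolate at f = 1/4 with slerp weights a = sin((1−f)δ)/sin δ ≈ 1.182, b = sin(fδ)/sin δ ≈ 0.601.
p = a·p₁ + b·p₂ ≈ (0.793, -0.573, -0.207); φ = arcsin(p_z) ≈ -11.95°, λ = atan2(p_y, p_x) ≈ -35.88°.

≈ 12°S, 36°W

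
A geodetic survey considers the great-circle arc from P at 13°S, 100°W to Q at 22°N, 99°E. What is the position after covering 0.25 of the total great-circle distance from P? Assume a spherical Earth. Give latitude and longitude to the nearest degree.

≈ 8°N, 134°W

Write both endpoints as unit vectors p₁, p₂ with components (cos φ cos λ, cos φ sin λ, sin φ).
The central angle between the endpoints is δ = arccos(p₁·p₂) ≈ 2.789 rad (159.8°).
Interpolate at f = 0.25 with slerp weights a = sin((1−f)δ)/sin δ ≈ 2.511, b = sin(fδ)/sin δ ≈ 1.859.
p = a·p₁ + b·p₂ ≈ (-0.695, -0.707, 0.132); φ = arcsin(p_z) ≈ 7.56°, λ = atan2(p_y, p_x) ≈ -134.48°.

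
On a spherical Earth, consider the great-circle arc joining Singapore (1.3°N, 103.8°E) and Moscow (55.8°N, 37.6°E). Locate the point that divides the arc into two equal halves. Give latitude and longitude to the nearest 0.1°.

≈ 32.6°N, 81.1°E

The haversine formula gives a central angle δ ≈ 1.323 rad (75.8°) between the endpoints.
Interpolate at f = 1/2 with slerp weights a = sin((1−f)δ)/sin δ ≈ 0.634, b = sin(fδ)/sin δ ≈ 0.634.
p = a·p₁ + b·p₂ ≈ (0.131, 0.832, 0.538); φ = arcsin(p_z) ≈ 32.58°, λ = atan2(p_y, p_x) ≈ 81.05°.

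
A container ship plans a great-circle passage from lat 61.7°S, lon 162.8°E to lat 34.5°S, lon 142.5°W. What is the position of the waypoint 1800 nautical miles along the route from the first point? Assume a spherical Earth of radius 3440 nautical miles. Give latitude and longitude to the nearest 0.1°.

≈ lat 45.3°S, lon 153.3°W

From cos δ = sin φ₁ sin φ₂ + cos φ₁ cos φ₂ cos Δλ, the central angle is δ ≈ 0.761 rad (43.6°). The total great-circle distance is δ·R ≈ 0.761 × 3440 ≈ 2616 nmi, so the target fraction is f = 1800/2616 ≈ 0.688.
Interpolate at f ≈ 0.688 with slerp weights a = sin((1−f)δ)/sin δ ≈ 0.341, b = sin(fδ)/sin δ ≈ 0.725.
p = a·p₁ + b·p₂ ≈ (-0.628, -0.316, -0.711); φ = arcsin(p_z) ≈ -45.30°, λ = atan2(p_y, p_x) ≈ -153.31°.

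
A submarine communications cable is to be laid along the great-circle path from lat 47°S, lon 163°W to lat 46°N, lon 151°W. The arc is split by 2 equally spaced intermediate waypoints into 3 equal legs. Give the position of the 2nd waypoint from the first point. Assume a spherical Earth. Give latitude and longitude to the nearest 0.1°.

≈ lat 15.0°N, lon 155.4°W

Write both endpoints as unit vectors p₁, p₂ with components (cos φ cos λ, cos φ sin λ, sin φ).
The central angle between the endpoints is δ = arccos(p₁·p₂) ≈ 1.634 rad (93.6°).
Interpolate at f = 2/3 with slerp weights a = sin((1−f)δ)/sin δ ≈ 0.519, b = sin(fδ)/sin δ ≈ 0.888.
p = a·p₁ + b·p₂ ≈ (-0.878, -0.403, 0.259); φ = arcsin(p_z) ≈ 15.02°, λ = atan2(p_y, p_x) ≈ -155.37°.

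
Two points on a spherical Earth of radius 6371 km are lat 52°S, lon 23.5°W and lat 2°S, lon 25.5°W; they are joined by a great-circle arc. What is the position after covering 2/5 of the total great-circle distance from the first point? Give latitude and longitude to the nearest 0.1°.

The haversine formula gives a central angle δ ≈ 0.873 rad (50.0°) between the endpoints.
Interpolate at f = 2/5 with slerp weights a = sin((1−f)δ)/sin δ ≈ 0.653, b = sin(fδ)/sin δ ≈ 0.447.
p = a·p₁ + b·p₂ ≈ (0.771, -0.352, -0.530); φ = arcsin(p_z) ≈ -32.00°, λ = atan2(p_y, p_x) ≈ -24.55°.

≈ lat 32.0°S, lon 24.6°W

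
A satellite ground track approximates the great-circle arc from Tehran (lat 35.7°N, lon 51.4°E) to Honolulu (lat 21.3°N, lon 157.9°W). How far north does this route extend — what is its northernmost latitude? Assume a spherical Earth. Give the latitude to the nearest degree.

≈ 66°N

The great circle lies in the plane with unit normal n̂ = (p₁ × p₂)/|p₁ × p₂|.
Here n̂_z ≈ +0.414; the vertex latitude is φ_max = arccos|n̂_z| ≈ 65.5°.
Check via Clairaut: cos φ_max = |cos φ₁| · sin C = cos(35.7°)·sin(30.7°) ≈ 0.414, again giving ≈ 65.5°.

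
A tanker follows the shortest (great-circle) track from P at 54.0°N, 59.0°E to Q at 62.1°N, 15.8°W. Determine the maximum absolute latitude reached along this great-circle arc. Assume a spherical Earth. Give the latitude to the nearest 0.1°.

≈ 64.5°N

The great circle lies in the plane with unit normal n̂ = (p₁ × p₂)/|p₁ × p₂|.
Here n̂_z ≈ -0.430; the vertex latitude is φ_max = arccos|n̂_z| ≈ 64.5°.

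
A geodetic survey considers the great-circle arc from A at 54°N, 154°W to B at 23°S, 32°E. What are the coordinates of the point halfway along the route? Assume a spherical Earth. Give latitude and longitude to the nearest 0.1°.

Write both endpoints as unit vectors p₁, p₂ with components (cos φ cos λ, cos φ sin λ, sin φ).
The central angle between the endpoints is δ = arccos(p₁·p₂) ≈ 2.595 rad (148.7°).
Interpolate at f = 1/2 with slerp weights a = sin((1−f)δ)/sin δ ≈ 1.852, b = sin(fδ)/sin δ ≈ 1.852.
p = a·p₁ + b·p₂ ≈ (0.467, 0.426, 0.775); φ = arcsin(p_z) ≈ 50.77°, λ = atan2(p_y, p_x) ≈ 42.36°.

≈ 50.8°N, 42.4°E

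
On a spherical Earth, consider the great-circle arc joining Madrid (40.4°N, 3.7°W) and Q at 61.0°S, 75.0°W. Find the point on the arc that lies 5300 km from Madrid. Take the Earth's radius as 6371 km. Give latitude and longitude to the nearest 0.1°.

Write both endpoints as unit vectors p₁, p₂ with components (cos φ cos λ, cos φ sin λ, sin φ).
The central angle between the endpoints is δ = arccos(p₁·p₂) ≈ 2.036 rad (116.6°). The total great-circle distance is δ·R ≈ 2.036 × 6371 ≈ 12971 km, so the target fraction is f = 5300/12971 ≈ 0.409.
Interpolate at f ≈ 0.409 with slerp weights a = sin((1−f)δ)/sin δ ≈ 1.044, b = sin(fδ)/sin δ ≈ 0.827.
p = a·p₁ + b·p₂ ≈ (0.897, -0.439, -0.046); φ = arcsin(p_z) ≈ -2.66°, λ = atan2(p_y, p_x) ≈ -26.05°.

≈ 2.7°S, 26.0°W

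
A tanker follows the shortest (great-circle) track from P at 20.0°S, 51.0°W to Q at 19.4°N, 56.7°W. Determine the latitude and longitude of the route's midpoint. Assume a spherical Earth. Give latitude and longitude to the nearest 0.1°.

Convert each endpoint to a unit vector on the sphere (x = cos φ cos λ, y = cos φ sin λ, z = sin φ).
The central angle between the endpoints is δ = arccos(p₁·p₂) ≈ 0.695 rad (39.8°).
Interpolate at f = 1/2 with slerp weights a = sin((1−f)δ)/sin δ ≈ 0.532, b = sin(fδ)/sin δ ≈ 0.532.
p = a·p₁ + b·p₂ ≈ (0.590, -0.808, -0.005); φ = arcsin(p_z) ≈ -0.30°, λ = atan2(p_y, p_x) ≈ -53.86°.

≈ 0.3°S, 53.9°W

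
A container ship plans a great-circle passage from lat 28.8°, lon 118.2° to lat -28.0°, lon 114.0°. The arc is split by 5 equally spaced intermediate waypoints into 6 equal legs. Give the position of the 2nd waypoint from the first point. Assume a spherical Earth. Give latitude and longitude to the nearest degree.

Convert each endpoint to a unit vector on the sphere (x = cos φ cos λ, y = cos φ sin λ, z = sin φ).
The central angle between the endpoints is δ = arccos(p₁·p₂) ≈ 0.994 rad (56.9°).
Interpolate at f = 2/6 with slerp weights a = sin((1−f)δ)/sin δ ≈ 0.734, b = sin(fδ)/sin δ ≈ 0.388.
p = a·p₁ + b·p₂ ≈ (-0.443, 0.880, 0.171); φ = arcsin(p_z) ≈ 9.87°, λ = atan2(p_y, p_x) ≈ 116.74°.

≈ lat 10°, lon 117°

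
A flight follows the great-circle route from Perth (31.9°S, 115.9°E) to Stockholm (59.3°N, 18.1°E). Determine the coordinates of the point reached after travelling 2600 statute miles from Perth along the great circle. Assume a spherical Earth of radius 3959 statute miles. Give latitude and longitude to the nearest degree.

≈ 0°N, 95°E

The haversine formula gives a central angle δ ≈ 2.110 rad (120.9°) between the endpoints. The total great-circle distance is δ·R ≈ 2.110 × 3959 ≈ 8352 mi, so the target fraction is f = 2600/8352 ≈ 0.311.
Interpolate at f ≈ 0.311 with slerp weights a = sin((1−f)δ)/sin δ ≈ 1.157, b = sin(fδ)/sin δ ≈ 0.711.
p = a·p₁ + b·p₂ ≈ (-0.084, 0.996, 0.000); φ = arcsin(p_z) ≈ 0.01°, λ = atan2(p_y, p_x) ≈ 94.81°.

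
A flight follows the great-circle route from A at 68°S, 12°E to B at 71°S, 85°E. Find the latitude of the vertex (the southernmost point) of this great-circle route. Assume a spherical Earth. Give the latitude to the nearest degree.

The great circle lies in the plane with unit normal n̂ = (p₁ × p₂)/|p₁ × p₂|.
Here n̂_z ≈ +0.285; the vertex latitude is φ_max = arccos|n̂_z| ≈ 73.5°.
Check via Clairaut: cos φ_max = |cos φ₁| · sin C = cos(68.0°)·sin(130.5°) ≈ 0.285, again giving ≈ 73.5°.

≈ 73°S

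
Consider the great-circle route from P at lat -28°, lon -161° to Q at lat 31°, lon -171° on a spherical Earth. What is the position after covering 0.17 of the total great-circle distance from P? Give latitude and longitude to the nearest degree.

Convert each endpoint to a unit vector on the sphere (x = cos φ cos λ, y = cos φ sin λ, z = sin φ).
The central angle between the endpoints is δ = arccos(p₁·p₂) ≈ 1.043 rad (59.8°).
Interpolate at f = 0.17 with slerp weights a = sin((1−f)δ)/sin δ ≈ 0.882, b = sin(fδ)/sin δ ≈ 0.204.
p = a·p₁ + b·p₂ ≈ (-0.909, -0.281, -0.309); φ = arcsin(p_z) ≈ -17.98°, λ = atan2(p_y, p_x) ≈ -162.83°.

≈ lat -18°, lon -163°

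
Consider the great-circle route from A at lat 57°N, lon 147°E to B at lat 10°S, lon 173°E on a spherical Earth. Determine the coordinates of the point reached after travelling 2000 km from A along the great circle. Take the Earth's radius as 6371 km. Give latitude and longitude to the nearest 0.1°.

≈ lat 40.4°N, lon 157.7°E

Convert each endpoint to a unit vector on the sphere (x = cos φ cos λ, y = cos φ sin λ, z = sin φ).
The central angle between the endpoints is δ = arccos(p₁·p₂) ≈ 1.228 rad (70.3°). The total great-circle distance is δ·R ≈ 1.228 × 6371 ≈ 7821 km, so the target fraction is f = 2000/7821 ≈ 0.256.
Interpolate at f ≈ 0.256 with slerp weights a = sin((1−f)δ)/sin δ ≈ 0.841, b = sin(fδ)/sin δ ≈ 0.328.
p = a·p₁ + b·p₂ ≈ (-0.705, 0.289, 0.648); φ = arcsin(p_z) ≈ 40.41°, λ = atan2(p_y, p_x) ≈ 157.71°.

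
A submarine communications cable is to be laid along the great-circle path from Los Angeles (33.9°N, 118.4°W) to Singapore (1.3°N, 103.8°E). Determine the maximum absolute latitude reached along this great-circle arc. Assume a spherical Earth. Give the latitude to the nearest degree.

≈ 46°N

The great circle lies in the plane with unit normal n̂ = (p₁ × p₂)/|p₁ × p₂|.
Here n̂_z ≈ -0.698; the vertex latitude is φ_max = arccos|n̂_z| ≈ 45.7°.
Check via Clairaut: cos φ_max = |cos φ₁| · sin C = cos(33.9°)·sin(57.3°) ≈ 0.698, again giving ≈ 45.7°.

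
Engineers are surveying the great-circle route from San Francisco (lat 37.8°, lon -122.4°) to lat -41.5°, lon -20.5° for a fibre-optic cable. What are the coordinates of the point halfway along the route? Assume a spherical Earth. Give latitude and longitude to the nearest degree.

From cos δ = sin φ₁ sin φ₂ + cos φ₁ cos φ₂ cos Δλ, the central angle is δ ≈ 2.127 rad (121.9°).
Interpolate at f = 1/2 with slerp weights a = sin((1−f)δ)/sin δ ≈ 1.029, b = sin(fδ)/sin δ ≈ 1.029.
p = a·p₁ + b·p₂ ≈ (0.286, -0.957, -0.051); φ = arcsin(p_z) ≈ -2.93°, λ = atan2(p_y, p_x) ≈ -73.34°.

≈ lat -3°, lon -73°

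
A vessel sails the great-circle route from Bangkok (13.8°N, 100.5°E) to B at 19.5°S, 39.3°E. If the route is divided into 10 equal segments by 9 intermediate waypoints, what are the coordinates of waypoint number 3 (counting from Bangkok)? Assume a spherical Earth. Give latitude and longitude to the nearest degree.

≈ 4°N, 82°E

From cos δ = sin φ₁ sin φ₂ + cos φ₁ cos φ₂ cos Δλ, the central angle is δ ≈ 1.201 rad (68.8°).
Interpolate at f = 3/10 with slerp weights a = sin((1−f)δ)/sin δ ≈ 0.799, b = sin(fδ)/sin δ ≈ 0.378.
p = a·p₁ + b·p₂ ≈ (0.134, 0.989, 0.064); φ = arcsin(p_z) ≈ 3.69°, λ = atan2(p_y, p_x) ≈ 82.26°.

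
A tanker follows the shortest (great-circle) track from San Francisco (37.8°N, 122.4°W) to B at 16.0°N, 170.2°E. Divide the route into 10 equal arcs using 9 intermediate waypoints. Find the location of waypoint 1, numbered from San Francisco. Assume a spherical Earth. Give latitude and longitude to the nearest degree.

≈ 37°N, 130°W

Write both endpoints as unit vectors p₁, p₂ with components (cos φ cos λ, cos φ sin λ, sin φ).
The central angle between the endpoints is δ = arccos(p₁·p₂) ≈ 1.092 rad (62.6°).
Interpolate at f = 1/10 with slerp weights a = sin((1−f)δ)/sin δ ≈ 0.937, b = sin(fδ)/sin δ ≈ 0.123.
p = a·p₁ + b·p₂ ≈ (-0.513, -0.605, 0.608); φ = arcsin(p_z) ≈ 37.48°, λ = atan2(p_y, p_x) ≈ -130.29°.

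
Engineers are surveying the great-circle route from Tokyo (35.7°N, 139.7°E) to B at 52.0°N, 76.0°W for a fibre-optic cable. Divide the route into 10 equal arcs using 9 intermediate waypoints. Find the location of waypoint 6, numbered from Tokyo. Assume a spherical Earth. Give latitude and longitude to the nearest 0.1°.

Convert each endpoint to a unit vector on the sphere (x = cos φ cos λ, y = cos φ sin λ, z = sin φ).
The central angle between the endpoints is δ = arccos(p₁·p₂) ≈ 1.517 rad (86.9°).
Interpolate at f = 6/10 with slerp weights a = sin((1−f)δ)/sin δ ≈ 0.571, b = sin(fδ)/sin δ ≈ 0.791.
p = a·p₁ + b·p₂ ≈ (-0.236, -0.172, 0.956); φ = arcsin(p_z) ≈ 73.01°, λ = atan2(p_y, p_x) ≈ -143.84°.

≈ 73.0°N, 143.8°W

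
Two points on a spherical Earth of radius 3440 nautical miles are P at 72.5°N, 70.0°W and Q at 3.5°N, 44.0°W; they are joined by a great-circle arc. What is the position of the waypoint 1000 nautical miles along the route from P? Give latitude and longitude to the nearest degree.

Write both endpoints as unit vectors p₁, p₂ with components (cos φ cos λ, cos φ sin λ, sin φ).
The central angle between the endpoints is δ = arccos(p₁·p₂) ≈ 1.237 rad (70.9°). The total great-circle distance is δ·R ≈ 1.237 × 3440 ≈ 4254 nmi, so the target fraction is f = 1000/4254 ≈ 0.235.
Interpolate at f ≈ 0.235 with slerp weights a = sin((1−f)δ)/sin δ ≈ 0.859, b = sin(fδ)/sin δ ≈ 0.303.
p = a·p₁ + b·p₂ ≈ (0.306, -0.453, 0.837); φ = arcsin(p_z) ≈ 56.86°, λ = atan2(p_y, p_x) ≈ -55.95°.

≈ 57°N, 56°W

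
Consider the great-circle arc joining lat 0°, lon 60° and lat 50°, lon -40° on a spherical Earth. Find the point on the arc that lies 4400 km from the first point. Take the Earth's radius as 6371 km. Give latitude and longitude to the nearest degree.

≈ lat 29°, lon 32°

Convert each endpoint to a unit vector on the sphere (x = cos φ cos λ, y = cos φ sin λ, z = sin φ).
The central angle between the endpoints is δ = arccos(p₁·p₂) ≈ 1.683 rad (96.4°). The total great-circle distance is δ·R ≈ 1.683 × 6371 ≈ 10720 km, so the target fraction is f = 4400/10720 ≈ 0.410.
Interpolate at f ≈ 0.410 with slerp weights a = sin((1−f)δ)/sin δ ≈ 0.842, b = sin(fδ)/sin δ ≈ 0.641.
p = a·p₁ + b·p₂ ≈ (0.737, 0.465, 0.491); φ = arcsin(p_z) ≈ 29.41°, λ = atan2(p_y, p_x) ≈ 32.24°.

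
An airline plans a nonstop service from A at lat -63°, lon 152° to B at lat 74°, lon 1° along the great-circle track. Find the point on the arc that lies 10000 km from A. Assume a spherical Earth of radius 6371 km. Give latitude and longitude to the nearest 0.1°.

Write both endpoints as unit vectors p₁, p₂ with components (cos φ cos λ, cos φ sin λ, sin φ).
The central angle between the endpoints is δ = arccos(p₁·p₂) ≈ 2.880 rad (165.0°). The total great-circle distance is δ·R ≈ 2.880 × 6371 ≈ 18347 km, so the target fraction is f = 10000/18347 ≈ 0.545.
Interpolate at f ≈ 0.545 with slerp weights a = sin((1−f)δ)/sin δ ≈ 3.734, b = sin(fδ)/sin δ ≈ 3.864.
p = a·p₁ + b·p₂ ≈ (-0.432, 0.814, 0.388); φ = arcsin(p_z) ≈ 22.81°, λ = atan2(p_y, p_x) ≈ 117.93°.

≈ lat 22.8°, lon 117.9°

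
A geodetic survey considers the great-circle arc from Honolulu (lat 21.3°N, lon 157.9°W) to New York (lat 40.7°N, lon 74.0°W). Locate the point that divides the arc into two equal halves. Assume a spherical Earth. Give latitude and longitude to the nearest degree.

≈ lat 39°N, lon 121°W

Write both endpoints as unit vectors p₁, p₂ with components (cos φ cos λ, cos φ sin λ, sin φ).
The central angle between the endpoints is δ = arccos(p₁·p₂) ≈ 1.254 rad (71.8°).
Interpolate at f = 1/2 with slerp weights a = sin((1−f)δ)/sin δ ≈ 0.617, b = sin(fδ)/sin δ ≈ 0.617.
p = a·p₁ + b·p₂ ≈ (-0.404, -0.666, 0.627); φ = arcsin(p_z) ≈ 38.82°, λ = atan2(p_y, p_x) ≈ -121.22°.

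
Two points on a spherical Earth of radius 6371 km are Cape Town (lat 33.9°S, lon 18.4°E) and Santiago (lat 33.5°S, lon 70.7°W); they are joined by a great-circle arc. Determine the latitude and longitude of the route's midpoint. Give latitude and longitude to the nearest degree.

Write both endpoints as unit vectors p₁, p₂ with components (cos φ cos λ, cos φ sin λ, sin φ).
The central angle between the endpoints is δ = arccos(p₁·p₂) ≈ 1.246 rad (71.4°).
Interpolate at f = 1/2 with slerp weights a = sin((1−f)δ)/sin δ ≈ 0.616, b = sin(fδ)/sin δ ≈ 0.616.
p = a·p₁ + b·p₂ ≈ (0.655, -0.323, -0.683); φ = arcsin(p_z) ≈ -43.10°, λ = atan2(p_y, p_x) ≈ -26.28°.

≈ lat 43°S, lon 26°W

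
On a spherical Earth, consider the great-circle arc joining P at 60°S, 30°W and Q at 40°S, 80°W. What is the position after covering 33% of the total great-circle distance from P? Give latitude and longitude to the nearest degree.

Write both endpoints as unit vectors p₁, p₂ with components (cos φ cos λ, cos φ sin λ, sin φ).
The central angle between the endpoints is δ = arccos(p₁·p₂) ≈ 0.639 rad (36.6°).
Interpolate at f = 0.33 with slerp weights a = sin((1−f)δ)/sin δ ≈ 0.696, b = sin(fδ)/sin δ ≈ 0.351.
p = a·p₁ + b·p₂ ≈ (0.348, -0.439, -0.828); φ = arcsin(p_z) ≈ -55.94°, λ = atan2(p_y, p_x) ≈ -51.57°.

≈ 56°S, 52°W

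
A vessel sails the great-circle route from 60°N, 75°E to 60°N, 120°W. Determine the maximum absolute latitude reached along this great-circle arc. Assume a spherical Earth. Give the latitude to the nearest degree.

The great circle lies in the plane with unit normal n̂ = (p₁ × p₂)/|p₁ × p₂|.
Here n̂_z ≈ +0.075; the vertex latitude is φ_max = arccos|n̂_z| ≈ 85.7°.
Check via Clairaut: cos φ_max = |cos φ₁| · sin C = cos(60.0°)·sin(8.6°) ≈ 0.075, again giving ≈ 85.7°.

≈ 86°N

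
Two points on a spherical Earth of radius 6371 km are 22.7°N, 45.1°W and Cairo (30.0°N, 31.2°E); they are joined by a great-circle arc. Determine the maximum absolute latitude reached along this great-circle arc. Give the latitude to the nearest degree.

The great circle lies in the plane with unit normal n̂ = (p₁ × p₂)/|p₁ × p₂|.
Here n̂_z ≈ +0.840; the vertex latitude is φ_max = arccos|n̂_z| ≈ 32.9°.

≈ 33°N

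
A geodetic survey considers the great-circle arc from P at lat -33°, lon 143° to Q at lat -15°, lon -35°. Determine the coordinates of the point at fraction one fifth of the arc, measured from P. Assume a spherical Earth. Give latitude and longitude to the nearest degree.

The haversine formula gives a central angle δ ≈ 2.303 rad (132.0°) between the endpoints.
Interpolate at f = 1/5 with slerp weights a = sin((1−f)δ)/sin δ ≈ 1.295, b = sin(fδ)/sin δ ≈ 0.598.
p = a·p₁ + b·p₂ ≈ (-0.395, 0.323, -0.860); φ = arcsin(p_z) ≈ -59.35°, λ = atan2(p_y, p_x) ≈ 140.73°.

≈ lat -59°, lon 141°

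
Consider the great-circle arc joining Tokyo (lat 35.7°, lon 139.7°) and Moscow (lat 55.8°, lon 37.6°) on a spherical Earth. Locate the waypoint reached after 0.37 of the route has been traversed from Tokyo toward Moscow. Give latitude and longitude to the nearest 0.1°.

Write both endpoints as unit vectors p₁, p₂ with components (cos φ cos λ, cos φ sin λ, sin φ).
The central angle between the endpoints is δ = arccos(p₁·p₂) ≈ 1.173 rad (67.2°).
Interpolate at f = 0.37 with slerp weights a = sin((1−f)δ)/sin δ ≈ 0.731, b = sin(fδ)/sin δ ≈ 0.456.
p = a·p₁ + b·p₂ ≈ (-0.249, 0.540, 0.804); φ = arcsin(p_z) ≈ 53.49°, λ = atan2(p_y, p_x) ≈ 114.78°.

≈ lat 53.5°, lon 114.8°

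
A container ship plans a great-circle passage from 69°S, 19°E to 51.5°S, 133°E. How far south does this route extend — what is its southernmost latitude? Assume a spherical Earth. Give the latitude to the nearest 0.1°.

The great circle lies in the plane with unit normal n̂ = (p₁ × p₂)/|p₁ × p₂|.
Here n̂_z ≈ +0.265; the vertex latitude is φ_max = arccos|n̂_z| ≈ 74.6°.
Check via Clairaut: cos φ_max = |cos φ₁| · sin C = cos(69.0°)·sin(132.3°) ≈ 0.265, again giving ≈ 74.6°.

≈ 74.6°S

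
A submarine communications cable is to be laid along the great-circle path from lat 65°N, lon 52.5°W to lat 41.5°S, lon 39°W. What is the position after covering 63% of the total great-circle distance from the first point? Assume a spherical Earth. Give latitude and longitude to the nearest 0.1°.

≈ lat 2.0°S, lon 42.8°W

Write both endpoints as unit vectors p₁, p₂ with components (cos φ cos λ, cos φ sin λ, sin φ).
The central angle between the endpoints is δ = arccos(p₁·p₂) ≈ 1.868 rad (107.0°).
Interpolate at f = 0.63 with slerp weights a = sin((1−f)δ)/sin δ ≈ 0.667, b = sin(fδ)/sin δ ≈ 0.966.
p = a·p₁ + b·p₂ ≈ (0.734, -0.679, -0.036); φ = arcsin(p_z) ≈ -2.05°, λ = atan2(p_y, p_x) ≈ -42.77°.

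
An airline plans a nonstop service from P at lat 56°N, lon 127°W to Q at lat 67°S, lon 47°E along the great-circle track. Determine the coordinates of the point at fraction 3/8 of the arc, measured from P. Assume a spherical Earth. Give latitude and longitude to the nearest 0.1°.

Write both endpoints as unit vectors p₁, p₂ with components (cos φ cos λ, cos φ sin λ, sin φ).
The central angle between the endpoints is δ = arccos(p₁·p₂) ≈ 2.943 rad (168.6°).
Interpolate at f = 3/8 with slerp weights a = sin((1−f)δ)/sin δ ≈ 4.897, b = sin(fδ)/sin δ ≈ 4.536.
p = a·p₁ + b·p₂ ≈ (-0.439, -0.891, -0.115); φ = arcsin(p_z) ≈ -6.62°, λ = atan2(p_y, p_x) ≈ -116.25°.

≈ lat 6.6°S, lon 116.3°W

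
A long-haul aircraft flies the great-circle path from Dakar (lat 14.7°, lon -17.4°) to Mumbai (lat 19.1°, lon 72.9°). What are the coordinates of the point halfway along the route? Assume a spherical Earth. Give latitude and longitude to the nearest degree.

≈ lat 23°, lon 27°

Convert each endpoint to a unit vector on the sphere (x = cos φ cos λ, y = cos φ sin λ, z = sin φ).
The central angle between the endpoints is δ = arccos(p₁·p₂) ≈ 1.492 rad (85.5°).
Interpolate at f = 1/2 with slerp weights a = sin((1−f)δ)/sin δ ≈ 0.681, b = sin(fδ)/sin δ ≈ 0.681.
p = a·p₁ + b·p₂ ≈ (0.818, 0.418, 0.396); φ = arcsin(p_z) ≈ 23.30°, λ = atan2(p_y, p_x) ≈ 27.08°.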